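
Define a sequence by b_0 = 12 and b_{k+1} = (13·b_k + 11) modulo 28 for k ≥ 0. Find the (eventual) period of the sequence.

4

Listing terms: b_0 = 12; b_1 = 27; b_2 = 26; b_3 = 13; b_4 = 12.
Since b_4 = b_0 = 12, the sequence is periodic with period 4.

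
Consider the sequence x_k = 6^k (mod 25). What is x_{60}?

Computing terms: x_1 = 6,  x_2 = 11,  x_3 = 16,  x_4 = 21,  x_5 = 1,  x_6 = 6.
The sequence repeats with period 5.
So x_{60} = x_{1 + ((60-1) mod 5)} = x_5 = 1.

1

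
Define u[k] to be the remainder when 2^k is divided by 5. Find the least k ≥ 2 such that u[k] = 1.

u[1] = 2,  u[2] = 4,  u[3] = 3,  u[4] = 1,  u[5] = 2.
The sequence repeats with period 4.
The value 1 first appears (with k ≥ 2) at u[4].

4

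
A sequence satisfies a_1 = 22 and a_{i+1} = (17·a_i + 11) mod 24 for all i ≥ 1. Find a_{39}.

Computing terms: a_1 = 22; a_2 = 1; a_3 = 4; a_4 = 7; a_5 = 10; a_6 = 13; a_7 = 16; a_8 = 19; a_9 = 22.
The sequence repeats with period 8.
(39 - 1) mod 8 = 6, so a_{39} = a_7 = 16.

16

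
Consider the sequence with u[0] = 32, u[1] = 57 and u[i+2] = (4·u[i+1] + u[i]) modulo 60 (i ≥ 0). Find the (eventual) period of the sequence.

u[0] = 32, u[1] = 57, u[2] = 20, u[3] = 17, u[4] = 28, u[5] = 9, u[6] = 4, u[7] = 25, u[8] = 44, u[9] = 21, u[10] = 8, u[11] = 53, u[12] = 40, u[13] = 33, u[14] = 52, u[15] = 1, u[16] = 56, u[17] = 45, u[18] = 56, u[19] = 29, u[20] = 52, u[21] = 57, u[22] = 40, u[23] = 37, u[24] = 8, u[25] = 9, u[26] = 44, u[27] = 5, u[28] = 4, u[29] = 21, u[30] = 28, u[31] = 13, u[32] = 20, u[33] = 33, u[34] = 32, u[35] = 41, u[36] = 16, u[37] = 45, u[38] = 16, u[39] = 49, u[40] = 32, u[41] = 57.
Since (u[40], u[41]) = (u[0], u[1]) = (32, 57) (two consecutive terms determine the rest), the sequence is periodic with period 40.

40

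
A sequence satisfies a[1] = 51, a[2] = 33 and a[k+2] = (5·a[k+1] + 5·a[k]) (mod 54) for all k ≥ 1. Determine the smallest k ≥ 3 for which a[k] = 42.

Listing terms: a[1] = 51,  a[2] = 33,  a[3] = 42,  a[4] = 51,  a[5] = 33.
The sequence repeats with period 3.
The value 42 first appears (with k ≥ 3) at a[3].

3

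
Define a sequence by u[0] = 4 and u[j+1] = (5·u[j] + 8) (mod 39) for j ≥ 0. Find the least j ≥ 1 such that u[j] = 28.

1

We have u[0] = 4,  u[1] = 28,  u[2] = 31,  u[3] = 7,  u[4] = 4.
The sequence repeats with period 4.
The value 28 first appears (with j ≥ 1) at u[1].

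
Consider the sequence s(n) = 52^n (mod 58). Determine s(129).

Listing terms: s(0) = 1, s(1) = 52, s(2) = 36, s(3) = 16, s(4) = 20, s(5) = 54, s(6) = 24, s(7) = 30, s(8) = 52.
Since s(8) = s(1) = 52, the sequence is eventually periodic: after a pre-period of length 1 it cycles with period 7.
For n ≥ 1, s(n) depends only on (n - 1) mod 7. (129 - 1) mod 7 = 2, so s(129) = s(3) = 16.

16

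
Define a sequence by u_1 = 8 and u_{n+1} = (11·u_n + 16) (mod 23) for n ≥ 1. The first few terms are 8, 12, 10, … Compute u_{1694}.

16

Listing terms: u_1 = 8,  u_2 = 12,  u_3 = 10,  u_4 = 11,  u_5 = 22,  u_6 = 5,  u_7 = 2,  u_8 = 15,  u_9 = 20,  u_{10} = 6,  u_{11} = 13,  u_{12} = 21,  u_{13} = 17,  u_{14} = 19,  u_{15} = 18,  u_{16} = 7,  u_{17} = 1,  u_{18} = 4,  u_{19} = 14,  u_{20} = 9,  u_{21} = 0,  u_{22} = 16,  u_{23} = 8.
Since u_{23} = u_1 = 8, the sequence is periodic with period 22.
So u_{1694} = u_{1 + ((1694-1) mod 22)} = u_{22} = 16.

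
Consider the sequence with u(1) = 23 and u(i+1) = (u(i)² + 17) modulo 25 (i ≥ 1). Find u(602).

21

We have u(1) = 23; u(2) = 21; u(3) = 8; u(4) = 6; u(5) = 3; u(6) = 1; u(7) = 18; u(8) = 16; u(9) = 23.
Since u(9) = u(1) = 23, the sequence is periodic with period 8.
(602 - 1) mod 8 = 1, so u(602) = u(2) = 21.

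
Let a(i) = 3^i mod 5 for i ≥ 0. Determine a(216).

1

a(0) = 1; a(1) = 3; a(2) = 4; a(3) = 2; a(4) = 1.
Since a(4) = a(0) = 1, the sequence is periodic with period 4.
So a(216) = a(0 + ((216-0) mod 4)) = a(0) = 1.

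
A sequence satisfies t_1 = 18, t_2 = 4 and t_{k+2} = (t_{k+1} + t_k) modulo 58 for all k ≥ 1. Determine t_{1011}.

22

We have t_1 = 18,  t_2 = 4,  t_3 = 22,  t_4 = 26,  t_5 = 48,  t_6 = 16,  t_7 = 6,  t_8 = 22,  t_9 = 28,  t_{10} = 50,  t_{11} = 20,  t_{12} = 12,  t_{13} = 32,  t_{14} = 44,  t_{15} = 18,  t_{16} = 4.
Since (t_{15}, t_{16}) = (t_1, t_2) = (18, 4) (two consecutive terms determine the rest), the sequence is periodic with period 14.
So t_{1011} = t_{1 + ((1011-1) mod 14)} = t_3 = 22.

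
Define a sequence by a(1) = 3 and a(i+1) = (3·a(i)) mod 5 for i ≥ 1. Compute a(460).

Computing terms: a(1) = 3; a(2) = 4; a(3) = 2; a(4) = 1; a(5) = 3.
The sequence repeats with period 4.
(460 - 1) mod 4 = 3, so a(460) = a(4) = 1.

1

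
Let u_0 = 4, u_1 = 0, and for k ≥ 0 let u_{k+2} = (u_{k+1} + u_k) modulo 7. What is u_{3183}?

u_0 = 4; u_1 = 0; u_2 = 4; u_3 = 4; u_4 = 1; u_5 = 5; u_6 = 6; u_7 = 4; u_8 = 3; u_9 = 0; u_{10} = 3; u_{11} = 3; u_{12} = 6; u_{13} = 2; u_{14} = 1; u_{15} = 3; u_{16} = 4; u_{17} = 0.
The sequence repeats with period 16.
(3183 - 0) mod 16 = 15, so u_{3183} = u_{15} = 3.

3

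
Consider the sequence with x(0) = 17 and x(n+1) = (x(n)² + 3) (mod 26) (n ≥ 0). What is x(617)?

We have x(0) = 17; x(1) = 6; x(2) = 13; x(3) = 16; x(4) = 25; x(5) = 4; x(6) = 19; x(7) = 0; x(8) = 3; x(9) = 12; x(10) = 17.
Since x(10) = x(0) = 17, the sequence is periodic with period 10.
So x(617) = x(0 + ((617-0) mod 10)) = x(7) = 0.

0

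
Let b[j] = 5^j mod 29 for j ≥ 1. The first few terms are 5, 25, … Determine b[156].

25

Listing terms: b[1] = 5, b[2] = 25, b[3] = 9, b[4] = 16, b[5] = 22, b[6] = 23, b[7] = 28, b[8] = 24, b[9] = 4, b[10] = 20, b[11] = 13, b[12] = 7, b[13] = 6, b[14] = 1, b[15] = 5.
Since b[15] = b[1] = 5, the sequence is periodic with period 14.
So b[156] = b[1 + ((156-1) mod 14)] = b[2] = 25.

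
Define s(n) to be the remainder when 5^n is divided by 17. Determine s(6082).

8

Computing terms: s(0) = 1; s(1) = 5; s(2) = 8; s(3) = 6; s(4) = 13; s(5) = 14; s(6) = 2; s(7) = 10; s(8) = 16; s(9) = 12; s(10) = 9; s(11) = 11; s(12) = 4; s(13) = 3; s(14) = 15; s(15) = 7; s(16) = 1.
The sequence repeats with period 16.
So s(6082) = s(0 + ((6082-0) mod 16)) = s(2) = 8.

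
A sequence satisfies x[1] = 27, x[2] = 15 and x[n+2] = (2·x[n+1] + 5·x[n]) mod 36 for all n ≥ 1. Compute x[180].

21

x[1] = 27; x[2] = 15; x[3] = 21; x[4] = 9; x[5] = 15; x[6] = 3; x[7] = 9; x[8] = 33; x[9] = 3; x[10] = 27; x[11] = 33; x[12] = 21; x[13] = 27; x[14] = 15.
The sequence repeats with period 12.
(180 - 1) mod 12 = 11, so x[180] = x[12] = 21.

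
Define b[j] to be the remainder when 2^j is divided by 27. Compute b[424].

Computing terms: b[1] = 2,  b[2] = 4,  b[3] = 8,  b[4] = 16,  b[5] = 5,  b[6] = 10,  b[7] = 20,  b[8] = 13,  b[9] = 26,  b[10] = 25,  b[11] = 23,  b[12] = 19,  b[13] = 11,  b[14] = 22,  b[15] = 17,  b[16] = 7,  b[17] = 14,  b[18] = 1,  b[19] = 2.
The sequence repeats with period 18.
(424 - 1) mod 18 = 9, so b[424] = b[10] = 25.

25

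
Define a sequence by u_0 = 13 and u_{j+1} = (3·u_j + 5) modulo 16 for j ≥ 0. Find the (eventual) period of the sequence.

Listing terms: u_0 = 13, u_1 = 12, u_2 = 9, u_3 = 0, u_4 = 5, u_5 = 4, u_6 = 1, u_7 = 8, u_8 = 13.
The sequence repeats with period 8.

8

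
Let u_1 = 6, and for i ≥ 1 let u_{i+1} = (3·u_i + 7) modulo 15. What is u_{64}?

13

u_1 = 6, u_2 = 10, u_3 = 7, u_4 = 13, u_5 = 1, u_6 = 10.
Since u_6 = u_2 = 10, the sequence is eventually periodic: after a pre-period of length 1 it cycles with period 4.
For i ≥ 2, u_i depends only on (i - 2) mod 4. (64 - 2) mod 4 = 2, so u_{64} = u_4 = 13.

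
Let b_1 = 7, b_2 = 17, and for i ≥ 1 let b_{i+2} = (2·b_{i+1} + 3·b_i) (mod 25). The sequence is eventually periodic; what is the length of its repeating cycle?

Computing terms: b_1 = 7; b_2 = 17; b_3 = 5; b_4 = 11; b_5 = 12; b_6 = 7; b_7 = 0; b_8 = 21; b_9 = 17; b_{10} = 22; b_{11} = 20; b_{12} = 6; b_{13} = 22; b_{14} = 12; b_{15} = 15; b_{16} = 16; b_{17} = 2; b_{18} = 2; b_{19} = 10; b_{20} = 1; b_{21} = 7; b_{22} = 17.
Since (b_{21}, b_{22}) = (b_1, b_2) = (7, 17) (two consecutive terms determine the rest), the sequence is periodic with period 20.

20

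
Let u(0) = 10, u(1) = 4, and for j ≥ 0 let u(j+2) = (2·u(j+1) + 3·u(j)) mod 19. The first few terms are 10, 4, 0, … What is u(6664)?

5

u(0) = 10, u(1) = 4, u(2) = 0, u(3) = 12, u(4) = 5, u(5) = 8, u(6) = 12, u(7) = 10, u(8) = 18, u(9) = 9, u(10) = 15, u(11) = 0, u(12) = 7, u(13) = 14, u(14) = 11, u(15) = 7, u(16) = 9, u(17) = 1, u(18) = 10, u(19) = 4.
Since (u(18), u(19)) = (u(0), u(1)) = (10, 4) (two consecutive terms determine the rest), the sequence is periodic with period 18.
(6664 - 0) mod 18 = 4, so u(6664) = u(4) = 5.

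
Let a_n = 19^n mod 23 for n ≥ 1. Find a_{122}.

4

We have a_1 = 19; a_2 = 16; a_3 = 5; a_4 = 3; a_5 = 11; a_6 = 2; a_7 = 15; a_8 = 9; a_9 = 10; a_{10} = 6; a_{11} = 22; a_{12} = 4; a_{13} = 7; a_{14} = 18; a_{15} = 20; a_{16} = 12; a_{17} = 21; a_{18} = 8; a_{19} = 14; a_{20} = 13; a_{21} = 17; a_{22} = 1; a_{23} = 19.
The sequence repeats with period 22.
(122 - 1) mod 22 = 11, so a_{122} = a_{12} = 4.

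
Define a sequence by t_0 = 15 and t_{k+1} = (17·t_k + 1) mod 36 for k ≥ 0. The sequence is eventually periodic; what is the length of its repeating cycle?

We have t_0 = 15, t_1 = 4, t_2 = 33, t_3 = 22, t_4 = 15.
The sequence repeats with period 4.

4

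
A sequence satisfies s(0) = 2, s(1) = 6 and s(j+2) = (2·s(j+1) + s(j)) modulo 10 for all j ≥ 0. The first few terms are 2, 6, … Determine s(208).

2

s(0) = 2; s(1) = 6; s(2) = 4; s(3) = 4; s(4) = 2; s(5) = 8; s(6) = 8; s(7) = 4; s(8) = 6; s(9) = 6; s(10) = 8; s(11) = 2; s(12) = 2; s(13) = 6.
Since (s(12), s(13)) = (s(0), s(1)) = (2, 6) (two consecutive terms determine the rest), the sequence is periodic with period 12.
(208 - 0) mod 12 = 4, so s(208) = s(4) = 2.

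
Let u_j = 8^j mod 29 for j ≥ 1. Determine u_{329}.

Listing terms: u_1 = 8, u_2 = 6, u_3 = 19, u_4 = 7, u_5 = 27, u_6 = 13, u_7 = 17, u_8 = 20, u_9 = 15, u_{10} = 4, u_{11} = 3, u_{12} = 24, u_{13} = 18, u_{14} = 28, u_{15} = 21, u_{16} = 23, u_{17} = 10, u_{18} = 22, u_{19} = 2, u_{20} = 16, u_{21} = 12, u_{22} = 9, u_{23} = 14, u_{24} = 25, u_{25} = 26, u_{26} = 5, u_{27} = 11, u_{28} = 1, u_{29} = 8.
Since u_{29} = u_1 = 8, the sequence is periodic with period 28.
(329 - 1) mod 28 = 20, so u_{329} = u_{21} = 12.

12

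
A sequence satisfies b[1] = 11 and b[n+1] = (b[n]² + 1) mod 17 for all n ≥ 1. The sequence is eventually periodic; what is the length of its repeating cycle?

6

Computing terms: b[1] = 11, b[2] = 3, b[3] = 10, b[4] = 16, b[5] = 2, b[6] = 5, b[7] = 9, b[8] = 14, b[9] = 10.
Since b[9] = b[3] = 10, the sequence is eventually periodic: after a pre-period of length 2 it cycles with period 6.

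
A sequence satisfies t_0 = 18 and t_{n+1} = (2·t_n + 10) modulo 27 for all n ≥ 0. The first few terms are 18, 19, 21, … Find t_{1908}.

18

Computing terms: t_0 = 18, t_1 = 19, t_2 = 21, t_3 = 25, t_4 = 6, t_5 = 22, t_6 = 0, t_7 = 10, t_8 = 3, t_9 = 16, t_{10} = 15, t_{11} = 13, t_{12} = 9, t_{13} = 1, t_{14} = 12, t_{15} = 7, t_{16} = 24, t_{17} = 4, t_{18} = 18.
The sequence repeats with period 18.
So t_{1908} = t_{0 + ((1908-0) mod 18)} = t_0 = 18.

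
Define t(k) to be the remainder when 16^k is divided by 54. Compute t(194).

4

Listing terms: t(1) = 16; t(2) = 40; t(3) = 46; t(4) = 34; t(5) = 4; t(6) = 10; t(7) = 52; t(8) = 22; t(9) = 28; t(10) = 16.
The sequence repeats with period 9.
(194 - 1) mod 9 = 4, so t(194) = t(5) = 4.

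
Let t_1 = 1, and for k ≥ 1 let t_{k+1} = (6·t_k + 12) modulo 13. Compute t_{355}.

2

We have t_1 = 1,  t_2 = 5,  t_3 = 3,  t_4 = 4,  t_5 = 10,  t_6 = 7,  t_7 = 2,  t_8 = 11,  t_9 = 0,  t_{10} = 12,  t_{11} = 6,  t_{12} = 9,  t_{13} = 1.
The sequence repeats with period 12.
(355 - 1) mod 12 = 6, so t_{355} = t_7 = 2.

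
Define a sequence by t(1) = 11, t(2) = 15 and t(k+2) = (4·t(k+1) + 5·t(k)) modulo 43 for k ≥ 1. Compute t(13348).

2

Computing terms: t(1) = 11, t(2) = 15, t(3) = 29, t(4) = 19, t(5) = 6, t(6) = 33, t(7) = 33, t(8) = 39, t(9) = 20, t(10) = 17, t(11) = 39, t(12) = 26, t(13) = 41, t(14) = 36, t(15) = 5, t(16) = 28, t(17) = 8, t(18) = 0, t(19) = 40, t(20) = 31, t(21) = 23, t(22) = 32, t(23) = 28, t(24) = 14, t(25) = 24, t(26) = 37, t(27) = 10, t(28) = 10, t(29) = 4, t(30) = 23, t(31) = 26, t(32) = 4, t(33) = 17, t(34) = 2, t(35) = 7, t(36) = 38, t(37) = 15, t(38) = 35, t(39) = 0, t(40) = 3, t(41) = 12, t(42) = 20, t(43) = 11, t(44) = 15.
Since (t(43), t(44)) = (t(1), t(2)) = (11, 15) (two consecutive terms determine the rest), the sequence is periodic with period 42.
So t(13348) = t(1 + ((13348-1) mod 42)) = t(34) = 2.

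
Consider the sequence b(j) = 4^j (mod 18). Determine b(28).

Computing terms: b(1) = 4, b(2) = 16, b(3) = 10, b(4) = 4.
The sequence repeats with period 3.
So b(28) = b(1 + ((28-1) mod 3)) = b(1) = 4.

4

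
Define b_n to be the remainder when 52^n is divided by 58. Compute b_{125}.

24

b_1 = 52; b_2 = 36; b_3 = 16; b_4 = 20; b_5 = 54; b_6 = 24; b_7 = 30; b_8 = 52.
Since b_8 = b_1 = 52, the sequence is periodic with period 7.
So b_{125} = b_{1 + ((125-1) mod 7)} = b_6 = 24.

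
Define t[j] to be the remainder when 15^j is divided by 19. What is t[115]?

13

Listing terms: t[1] = 15,  t[2] = 16,  t[3] = 12,  t[4] = 9,  t[5] = 2,  t[6] = 11,  t[7] = 13,  t[8] = 5,  t[9] = 18,  t[10] = 4,  t[11] = 3,  t[12] = 7,  t[13] = 10,  t[14] = 17,  t[15] = 8,  t[16] = 6,  t[17] = 14,  t[18] = 1,  t[19] = 15.
The sequence repeats with period 18.
(115 - 1) mod 18 = 6, so t[115] = t[7] = 13.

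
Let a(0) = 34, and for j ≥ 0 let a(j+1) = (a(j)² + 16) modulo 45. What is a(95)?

Computing terms: a(0) = 34, a(1) = 2, a(2) = 20, a(3) = 11, a(4) = 2.
Since a(4) = a(1) = 2, the sequence is eventually periodic: after a pre-period of length 1 it cycles with period 3.
For j ≥ 1, a(j) depends only on (j - 1) mod 3. (95 - 1) mod 3 = 1, so a(95) = a(2) = 20.

20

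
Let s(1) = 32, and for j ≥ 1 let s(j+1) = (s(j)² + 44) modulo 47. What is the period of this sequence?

9

Computing terms: s(1) = 32,  s(2) = 34,  s(3) = 25,  s(4) = 11,  s(5) = 24,  s(6) = 9,  s(7) = 31,  s(8) = 18,  s(9) = 39,  s(10) = 14,  s(11) = 5,  s(12) = 22,  s(13) = 11.
Since s(13) = s(4) = 11, the sequence is eventually periodic: after a pre-period of length 3 it cycles with period 9.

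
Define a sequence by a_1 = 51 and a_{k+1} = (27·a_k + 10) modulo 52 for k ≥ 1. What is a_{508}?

51

Listing terms: a_1 = 51, a_2 = 35, a_3 = 19, a_4 = 3, a_5 = 39, a_6 = 23, a_7 = 7, a_8 = 43, a_9 = 27, a_{10} = 11, a_{11} = 47, a_{12} = 31, a_{13} = 15, a_{14} = 51.
The sequence repeats with period 13.
(508 - 1) mod 13 = 0, so a_{508} = a_1 = 51.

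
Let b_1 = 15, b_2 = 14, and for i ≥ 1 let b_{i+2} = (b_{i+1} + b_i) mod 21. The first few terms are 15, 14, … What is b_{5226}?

14

Computing terms: b_1 = 15; b_2 = 14; b_3 = 8; b_4 = 1; b_5 = 9; b_6 = 10; b_7 = 19; b_8 = 8; b_9 = 6; b_{10} = 14; b_{11} = 20; b_{12} = 13; b_{13} = 12; b_{14} = 4; b_{15} = 16; b_{16} = 20; b_{17} = 15; b_{18} = 14.
Since (b_{17}, b_{18}) = (b_1, b_2) = (15, 14) (two consecutive terms determine the rest), the sequence is periodic with period 16.
(5226 - 1) mod 16 = 9, so b_{5226} = b_{10} = 14.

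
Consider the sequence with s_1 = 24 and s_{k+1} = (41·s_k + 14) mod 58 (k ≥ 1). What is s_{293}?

24

s_1 = 24, s_2 = 12, s_3 = 42, s_4 = 54, s_5 = 24.
The sequence repeats with period 4.
(293 - 1) mod 4 = 0, so s_{293} = s_1 = 24.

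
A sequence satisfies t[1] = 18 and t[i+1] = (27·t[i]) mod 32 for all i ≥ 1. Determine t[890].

Listing terms: t[1] = 18, t[2] = 6, t[3] = 2, t[4] = 22, t[5] = 18.
Since t[5] = t[1] = 18, the sequence is periodic with period 4.
So t[890] = t[1 + ((890-1) mod 4)] = t[2] = 6.

6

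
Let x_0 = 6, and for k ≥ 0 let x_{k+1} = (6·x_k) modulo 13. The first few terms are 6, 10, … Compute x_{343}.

3

x_0 = 6, x_1 = 10, x_2 = 8, x_3 = 9, x_4 = 2, x_5 = 12, x_6 = 7, x_7 = 3, x_8 = 5, x_9 = 4, x_{10} = 11, x_{11} = 1, x_{12} = 6.
The sequence repeats with period 12.
So x_{343} = x_{0 + ((343-0) mod 12)} = x_7 = 3.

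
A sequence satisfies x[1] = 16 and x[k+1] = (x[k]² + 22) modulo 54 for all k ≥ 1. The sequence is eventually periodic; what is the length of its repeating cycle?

Computing terms: x[1] = 16,  x[2] = 8,  x[3] = 32,  x[4] = 20,  x[5] = 44,  x[6] = 14,  x[7] = 2,  x[8] = 26,  x[9] = 50,  x[10] = 38,  x[11] = 8.
Since x[11] = x[2] = 8, the sequence is eventually periodic: after a pre-period of length 1 it cycles with period 9.

9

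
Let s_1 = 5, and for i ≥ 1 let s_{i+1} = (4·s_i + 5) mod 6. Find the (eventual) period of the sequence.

s_1 = 5, s_2 = 1, s_3 = 3, s_4 = 5.
Since s_4 = s_1 = 5, the sequence is periodic with period 3.

3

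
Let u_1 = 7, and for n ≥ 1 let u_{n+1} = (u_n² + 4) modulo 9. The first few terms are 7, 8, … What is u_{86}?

8

u_1 = 7; u_2 = 8; u_3 = 5; u_4 = 2; u_5 = 8.
Since u_5 = u_2 = 8, the sequence is eventually periodic: after a pre-period of length 1 it cycles with period 3.
For n ≥ 2, u_n depends only on (n - 2) mod 3. (86 - 2) mod 3 = 0, so u_{86} = u_2 = 8.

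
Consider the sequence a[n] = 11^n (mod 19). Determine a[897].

1

We have a[1] = 11, a[2] = 7, a[3] = 1, a[4] = 11.
Since a[4] = a[1] = 11, the sequence is periodic with period 3.
(897 - 1) mod 3 = 2, so a[897] = a[3] = 1.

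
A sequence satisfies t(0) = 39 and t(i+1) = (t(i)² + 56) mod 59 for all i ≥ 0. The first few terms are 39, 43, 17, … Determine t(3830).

t(0) = 39, t(1) = 43, t(2) = 17, t(3) = 50, t(4) = 19, t(5) = 4, t(6) = 13, t(7) = 48, t(8) = 0, t(9) = 56, t(10) = 6, t(11) = 33, t(12) = 24, t(13) = 42, t(14) = 50.
Since t(14) = t(3) = 50, the sequence is eventually periodic: after a pre-period of length 3 it cycles with period 11.
For i ≥ 3, t(i) depends only on (i - 3) mod 11. (3830 - 3) mod 11 = 10, so t(3830) = t(13) = 42.

42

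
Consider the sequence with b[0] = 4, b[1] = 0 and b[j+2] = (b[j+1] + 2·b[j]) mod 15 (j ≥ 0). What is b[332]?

Computing terms: b[0] = 4,  b[1] = 0,  b[2] = 8,  b[3] = 8,  b[4] = 9,  b[5] = 10,  b[6] = 13,  b[7] = 3,  b[8] = 14,  b[9] = 5,  b[10] = 3,  b[11] = 13,  b[12] = 4,  b[13] = 0.
The sequence repeats with period 12.
(332 - 0) mod 12 = 8, so b[332] = b[8] = 14.

14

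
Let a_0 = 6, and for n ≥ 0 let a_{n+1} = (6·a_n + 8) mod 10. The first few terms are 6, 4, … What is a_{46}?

4

We have a_0 = 6, a_1 = 4, a_2 = 2, a_3 = 0, a_4 = 8, a_5 = 6.
The sequence repeats with period 5.
So a_{46} = a_{0 + ((46-0) mod 5)} = a_1 = 4.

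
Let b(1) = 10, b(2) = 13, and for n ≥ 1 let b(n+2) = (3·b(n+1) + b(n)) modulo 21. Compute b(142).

Listing terms: b(1) = 10, b(2) = 13, b(3) = 7, b(4) = 13, b(5) = 4, b(6) = 4, b(7) = 16, b(8) = 10, b(9) = 4, b(10) = 1, b(11) = 7, b(12) = 1, b(13) = 10, b(14) = 10, b(15) = 19, b(16) = 4, b(17) = 10, b(18) = 13.
The sequence repeats with period 16.
So b(142) = b(1 + ((142-1) mod 16)) = b(14) = 10.

10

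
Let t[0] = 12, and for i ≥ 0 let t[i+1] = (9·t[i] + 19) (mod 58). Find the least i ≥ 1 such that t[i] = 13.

t[0] = 12, t[1] = 11, t[2] = 2, t[3] = 37, t[4] = 4, t[5] = 55, t[6] = 50, t[7] = 5, t[8] = 6, t[9] = 15, t[10] = 38, t[11] = 13, t[12] = 20, t[13] = 25, t[14] = 12.
Since t[14] = t[0] = 12, the sequence is periodic with period 14.
The value 13 first appears (with i ≥ 1) at t[11].

11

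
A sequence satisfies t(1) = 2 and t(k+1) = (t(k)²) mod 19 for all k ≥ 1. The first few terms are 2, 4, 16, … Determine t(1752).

6

Computing terms: t(1) = 2, t(2) = 4, t(3) = 16, t(4) = 9, t(5) = 5, t(6) = 6, t(7) = 17, t(8) = 4.
Since t(8) = t(2) = 4, the sequence is eventually periodic: after a pre-period of length 1 it cycles with period 6.
For k ≥ 2, t(k) depends only on (k - 2) mod 6. (1752 - 2) mod 6 = 4, so t(1752) = t(6) = 6.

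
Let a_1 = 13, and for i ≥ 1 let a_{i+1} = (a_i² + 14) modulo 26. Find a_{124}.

5

Listing terms: a_1 = 13, a_2 = 1, a_3 = 15, a_4 = 5, a_5 = 13.
The sequence repeats with period 4.
So a_{124} = a_{1 + ((124-1) mod 4)} = a_4 = 5.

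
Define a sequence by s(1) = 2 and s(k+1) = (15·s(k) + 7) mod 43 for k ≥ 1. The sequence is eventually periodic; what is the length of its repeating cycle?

21

Listing terms: s(1) = 2; s(2) = 37; s(3) = 3; s(4) = 9; s(5) = 13; s(6) = 30; s(7) = 27; s(8) = 25; s(9) = 38; s(10) = 18; s(11) = 19; s(12) = 34; s(13) = 1; s(14) = 22; s(15) = 36; s(16) = 31; s(17) = 42; s(18) = 35; s(19) = 16; s(20) = 32; s(21) = 14; s(22) = 2.
The sequence repeats with period 21.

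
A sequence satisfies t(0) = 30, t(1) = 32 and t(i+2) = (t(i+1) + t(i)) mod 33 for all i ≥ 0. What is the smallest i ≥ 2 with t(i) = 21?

16

We have t(0) = 30, t(1) = 32, t(2) = 29, t(3) = 28, t(4) = 24, t(5) = 19, t(6) = 10, t(7) = 29, t(8) = 6, t(9) = 2, t(10) = 8, t(11) = 10, t(12) = 18, t(13) = 28, t(14) = 13, t(15) = 8, t(16) = 21, t(17) = 29, t(18) = 17, t(19) = 13, t(20) = 30, t(21) = 10, t(22) = 7, t(23) = 17, t(24) = 24, t(25) = 8, t(26) = 32, t(27) = 7, t(28) = 6, t(29) = 13, t(30) = 19, t(31) = 32, t(32) = 18, t(33) = 17, t(34) = 2, t(35) = 19, t(36) = 21, t(37) = 7, t(38) = 28, t(39) = 2, t(40) = 30, t(41) = 32.
The sequence repeats with period 40.
The value 21 first appears (with i ≥ 2) at t(16).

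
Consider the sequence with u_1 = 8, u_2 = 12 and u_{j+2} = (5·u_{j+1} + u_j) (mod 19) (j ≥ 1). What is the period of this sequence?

40

We have u_1 = 8,  u_2 = 12,  u_3 = 11,  u_4 = 10,  u_5 = 4,  u_6 = 11,  u_7 = 2,  u_8 = 2,  u_9 = 12,  u_{10} = 5,  u_{11} = 18,  u_{12} = 0,  u_{13} = 18,  u_{14} = 14,  u_{15} = 12,  u_{16} = 17,  u_{17} = 2,  u_{18} = 8,  u_{19} = 4,  u_{20} = 9,  u_{21} = 11,  u_{22} = 7,  u_{23} = 8,  u_{24} = 9,  u_{25} = 15,  u_{26} = 8,  u_{27} = 17,  u_{28} = 17,  u_{29} = 7,  u_{30} = 14,  u_{31} = 1,  u_{32} = 0,  u_{33} = 1,  u_{34} = 5,  u_{35} = 7,  u_{36} = 2,  u_{37} = 17,  u_{38} = 11,  u_{39} = 15,  u_{40} = 10,  u_{41} = 8,  u_{42} = 12.
The sequence repeats with period 40.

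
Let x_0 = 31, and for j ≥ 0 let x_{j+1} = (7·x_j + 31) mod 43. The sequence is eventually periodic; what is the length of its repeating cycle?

Listing terms: x_0 = 31,  x_1 = 33,  x_2 = 4,  x_3 = 16,  x_4 = 14,  x_5 = 0,  x_6 = 31.
The sequence repeats with period 6.

6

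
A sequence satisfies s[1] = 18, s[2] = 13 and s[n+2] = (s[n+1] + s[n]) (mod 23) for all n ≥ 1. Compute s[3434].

s[1] = 18, s[2] = 13, s[3] = 8, s[4] = 21, s[5] = 6, s[6] = 4, s[7] = 10, s[8] = 14, s[9] = 1, s[10] = 15, s[11] = 16, s[12] = 8, s[13] = 1, s[14] = 9, s[15] = 10, s[16] = 19, s[17] = 6, s[18] = 2, s[19] = 8, s[20] = 10, s[21] = 18, s[22] = 5, s[23] = 0, s[24] = 5, s[25] = 5, s[26] = 10, s[27] = 15, s[28] = 2, s[29] = 17, s[30] = 19, s[31] = 13, s[32] = 9, s[33] = 22, s[34] = 8, s[35] = 7, s[36] = 15, s[37] = 22, s[38] = 14, s[39] = 13, s[40] = 4, s[41] = 17, s[42] = 21, s[43] = 15, s[44] = 13, s[45] = 5, s[46] = 18, s[47] = 0, s[48] = 18, s[49] = 18, s[50] = 13.
Since (s[49], s[50]) = (s[1], s[2]) = (18, 13) (two consecutive terms determine the rest), the sequence is periodic with period 48.
(3434 - 1) mod 48 = 25, so s[3434] = s[26] = 10.

10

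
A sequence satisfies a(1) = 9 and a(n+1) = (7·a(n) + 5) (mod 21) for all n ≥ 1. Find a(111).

Computing terms: a(1) = 9,  a(2) = 5,  a(3) = 19,  a(4) = 12,  a(5) = 5.
Since a(5) = a(2) = 5, the sequence is eventually periodic: after a pre-period of length 1 it cycles with period 3.
For n ≥ 2, a(n) depends only on (n - 2) mod 3. (111 - 2) mod 3 = 1, so a(111) = a(3) = 19.

19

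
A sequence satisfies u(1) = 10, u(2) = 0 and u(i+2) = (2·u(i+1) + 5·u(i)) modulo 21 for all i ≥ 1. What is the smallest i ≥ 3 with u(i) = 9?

5

u(1) = 10, u(2) = 0, u(3) = 8, u(4) = 16, u(5) = 9, u(6) = 14, u(7) = 10, u(8) = 6, u(9) = 20, u(10) = 7, u(11) = 9, u(12) = 11, u(13) = 4, u(14) = 0, u(15) = 20, u(16) = 19, u(17) = 12, u(18) = 14, u(19) = 4, u(20) = 15, u(21) = 8, u(22) = 7, u(23) = 12, u(24) = 17, u(25) = 10, u(26) = 0.
The sequence repeats with period 24.
The value 9 first appears (with i ≥ 3) at u(5).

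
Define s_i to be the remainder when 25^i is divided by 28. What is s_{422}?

s_0 = 1,  s_1 = 25,  s_2 = 9,  s_3 = 1.
Since s_3 = s_0 = 1, the sequence is periodic with period 3.
So s_{422} = s_{0 + ((422-0) mod 3)} = s_2 = 9.

9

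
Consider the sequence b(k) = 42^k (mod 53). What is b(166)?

Listing terms: b(1) = 42, b(2) = 15, b(3) = 47, b(4) = 13, b(5) = 16, b(6) = 36, b(7) = 28, b(8) = 10, b(9) = 49, b(10) = 44, b(11) = 46, b(12) = 24, b(13) = 1, b(14) = 42.
The sequence repeats with period 13.
So b(166) = b(1 + ((166-1) mod 13)) = b(10) = 44.

44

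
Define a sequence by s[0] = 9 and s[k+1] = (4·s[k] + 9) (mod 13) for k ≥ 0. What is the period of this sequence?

We have s[0] = 9; s[1] = 6; s[2] = 7; s[3] = 11; s[4] = 1; s[5] = 0; s[6] = 9.
Since s[6] = s[0] = 9, the sequence is periodic with period 6.

6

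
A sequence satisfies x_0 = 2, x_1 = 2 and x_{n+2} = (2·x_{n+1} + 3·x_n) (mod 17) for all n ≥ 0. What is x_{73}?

x_0 = 2; x_1 = 2; x_2 = 10; x_3 = 9; x_4 = 14; x_5 = 4; x_6 = 16; x_7 = 10; x_8 = 0; x_9 = 13; x_{10} = 9; x_{11} = 6; x_{12} = 5; x_{13} = 11; x_{14} = 3; x_{15} = 5; x_{16} = 2; x_{17} = 2.
The sequence repeats with period 16.
(73 - 0) mod 16 = 9, so x_{73} = x_9 = 13.

13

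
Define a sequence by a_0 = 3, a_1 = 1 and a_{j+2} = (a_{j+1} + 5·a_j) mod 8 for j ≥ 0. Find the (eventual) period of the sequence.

Computing terms: a_0 = 3; a_1 = 1; a_2 = 0; a_3 = 5; a_4 = 5; a_5 = 6; a_6 = 7; a_7 = 5; a_8 = 0; a_9 = 1; a_{10} = 1; a_{11} = 6; a_{12} = 3; a_{13} = 1.
Since (a_{12}, a_{13}) = (a_0, a_1) = (3, 1) (two consecutive terms determine the rest), the sequence is periodic with period 12.

12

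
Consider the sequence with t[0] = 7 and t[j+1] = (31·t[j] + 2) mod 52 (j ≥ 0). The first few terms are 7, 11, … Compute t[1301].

Computing terms: t[0] = 7; t[1] = 11; t[2] = 31; t[3] = 27; t[4] = 7.
The sequence repeats with period 4.
(1301 - 0) mod 4 = 1, so t[1301] = t[1] = 11.

11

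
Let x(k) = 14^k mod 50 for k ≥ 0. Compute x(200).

Computing terms: x(0) = 1,  x(1) = 14,  x(2) = 46,  x(3) = 44,  x(4) = 16,  x(5) = 24,  x(6) = 36,  x(7) = 4,  x(8) = 6,  x(9) = 34,  x(10) = 26,  x(11) = 14.
Since x(11) = x(1) = 14, the sequence is eventually periodic: after a pre-period of length 1 it cycles with period 10.
For k ≥ 1, x(k) depends only on (k - 1) mod 10. (200 - 1) mod 10 = 9, so x(200) = x(10) = 26.

26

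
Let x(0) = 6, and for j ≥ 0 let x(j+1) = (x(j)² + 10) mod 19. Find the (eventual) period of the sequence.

x(0) = 6,  x(1) = 8,  x(2) = 17,  x(3) = 14,  x(4) = 16,  x(5) = 0,  x(6) = 10,  x(7) = 15,  x(8) = 7,  x(9) = 2,  x(10) = 14.
Since x(10) = x(3) = 14, the sequence is eventually periodic: after a pre-period of length 3 it cycles with period 7.

7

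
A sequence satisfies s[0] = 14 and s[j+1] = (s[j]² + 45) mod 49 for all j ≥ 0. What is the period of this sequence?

We have s[0] = 14; s[1] = 45; s[2] = 12; s[3] = 42; s[4] = 45.
Since s[4] = s[1] = 45, the sequence is eventually periodic: after a pre-period of length 1 it cycles with period 3.

3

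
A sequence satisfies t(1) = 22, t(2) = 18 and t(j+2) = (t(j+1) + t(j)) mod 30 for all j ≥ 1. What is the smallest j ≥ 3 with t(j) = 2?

15

Listing terms: t(1) = 22; t(2) = 18; t(3) = 10; t(4) = 28; t(5) = 8; t(6) = 6; t(7) = 14; t(8) = 20; t(9) = 4; t(10) = 24; t(11) = 28; t(12) = 22; t(13) = 20; t(14) = 12; t(15) = 2; t(16) = 14; t(17) = 16; t(18) = 0; t(19) = 16; t(20) = 16; t(21) = 2; t(22) = 18; t(23) = 20; t(24) = 8; t(25) = 28; t(26) = 6; t(27) = 4; t(28) = 10; t(29) = 14; t(30) = 24; t(31) = 8; t(32) = 2; t(33) = 10; t(34) = 12; t(35) = 22; t(36) = 4; t(37) = 26; t(38) = 0; t(39) = 26; t(40) = 26; t(41) = 22; t(42) = 18.
Since (t(41), t(42)) = (t(1), t(2)) = (22, 18) (two consecutive terms determine the rest), the sequence is periodic with period 40.
The value 2 first appears (with j ≥ 3) at t(15).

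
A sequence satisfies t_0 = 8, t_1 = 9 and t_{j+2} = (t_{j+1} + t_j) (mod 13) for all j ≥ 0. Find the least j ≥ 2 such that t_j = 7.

Computing terms: t_0 = 8, t_1 = 9, t_2 = 4, t_3 = 0, t_4 = 4, t_5 = 4, t_6 = 8, t_7 = 12, t_8 = 7, t_9 = 6, t_{10} = 0, t_{11} = 6, t_{12} = 6, t_{13} = 12, t_{14} = 5, t_{15} = 4, t_{16} = 9, t_{17} = 0, t_{18} = 9, t_{19} = 9, t_{20} = 5, t_{21} = 1, t_{22} = 6, t_{23} = 7, t_{24} = 0, t_{25} = 7, t_{26} = 7, t_{27} = 1, t_{28} = 8, t_{29} = 9.
The sequence repeats with period 28.
The value 7 first appears (with j ≥ 2) at t_8.

8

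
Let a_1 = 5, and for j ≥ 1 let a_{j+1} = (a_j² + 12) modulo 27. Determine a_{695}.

Listing terms: a_1 = 5, a_2 = 10, a_3 = 4, a_4 = 1, a_5 = 13, a_6 = 19, a_7 = 22, a_8 = 10.
Since a_8 = a_2 = 10, the sequence is eventually periodic: after a pre-period of length 1 it cycles with period 6.
For j ≥ 2, a_j depends only on (j - 2) mod 6. (695 - 2) mod 6 = 3, so a_{695} = a_5 = 13.

13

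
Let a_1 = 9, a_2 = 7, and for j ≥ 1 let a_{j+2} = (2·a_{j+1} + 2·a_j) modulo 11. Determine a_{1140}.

0

Computing terms: a_1 = 9, a_2 = 7, a_3 = 10, a_4 = 1, a_5 = 0, a_6 = 2, a_7 = 4, a_8 = 1, a_9 = 10, a_{10} = 0, a_{11} = 9, a_{12} = 7.
The sequence repeats with period 10.
So a_{1140} = a_{1 + ((1140-1) mod 10)} = a_{10} = 0.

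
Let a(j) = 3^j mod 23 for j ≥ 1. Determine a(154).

a(1) = 3; a(2) = 9; a(3) = 4; a(4) = 12; a(5) = 13; a(6) = 16; a(7) = 2; a(8) = 6; a(9) = 18; a(10) = 8; a(11) = 1; a(12) = 3.
The sequence repeats with period 11.
So a(154) = a(1 + ((154-1) mod 11)) = a(11) = 1.

1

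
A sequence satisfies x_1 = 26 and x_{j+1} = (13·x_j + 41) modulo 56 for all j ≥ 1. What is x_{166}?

x_1 = 26, x_2 = 43, x_3 = 40, x_4 = 1, x_5 = 54, x_6 = 15, x_7 = 12, x_8 = 29, x_9 = 26.
Since x_9 = x_1 = 26, the sequence is periodic with period 8.
(166 - 1) mod 8 = 5, so x_{166} = x_6 = 15.

15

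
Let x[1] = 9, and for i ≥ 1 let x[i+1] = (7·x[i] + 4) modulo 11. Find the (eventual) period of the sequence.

Computing terms: x[1] = 9,  x[2] = 1,  x[3] = 0,  x[4] = 4,  x[5] = 10,  x[6] = 8,  x[7] = 5,  x[8] = 6,  x[9] = 2,  x[10] = 7,  x[11] = 9.
The sequence repeats with period 10.

10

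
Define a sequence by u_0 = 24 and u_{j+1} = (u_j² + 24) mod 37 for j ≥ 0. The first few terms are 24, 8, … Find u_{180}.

28

u_0 = 24,  u_1 = 8,  u_2 = 14,  u_3 = 35,  u_4 = 28,  u_5 = 31,  u_6 = 23,  u_7 = 35.
Since u_7 = u_3 = 35, the sequence is eventually periodic: after a pre-period of length 3 it cycles with period 4.
For j ≥ 3, u_j depends only on (j - 3) mod 4. (180 - 3) mod 4 = 1, so u_{180} = u_4 = 28.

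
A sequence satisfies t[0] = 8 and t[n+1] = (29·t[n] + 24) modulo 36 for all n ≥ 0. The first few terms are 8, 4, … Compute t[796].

Computing terms: t[0] = 8; t[1] = 4; t[2] = 32; t[3] = 16; t[4] = 20; t[5] = 28; t[6] = 8.
Since t[6] = t[0] = 8, the sequence is periodic with period 6.
(796 - 0) mod 6 = 4, so t[796] = t[4] = 20.

20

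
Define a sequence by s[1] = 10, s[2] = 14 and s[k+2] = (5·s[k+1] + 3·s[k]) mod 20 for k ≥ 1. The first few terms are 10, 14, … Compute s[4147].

10

s[1] = 10; s[2] = 14; s[3] = 0; s[4] = 2; s[5] = 10; s[6] = 16; s[7] = 10; s[8] = 18; s[9] = 0; s[10] = 14; s[11] = 10; s[12] = 12; s[13] = 10; s[14] = 6; s[15] = 0; s[16] = 18; s[17] = 10; s[18] = 4; s[19] = 10; s[20] = 2; s[21] = 0; s[22] = 6; s[23] = 10; s[24] = 8; s[25] = 10; s[26] = 14.
The sequence repeats with period 24.
So s[4147] = s[1 + ((4147-1) mod 24)] = s[19] = 10.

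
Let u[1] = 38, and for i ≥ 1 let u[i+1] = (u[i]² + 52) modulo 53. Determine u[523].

Computing terms: u[1] = 38,  u[2] = 12,  u[3] = 37,  u[4] = 43,  u[5] = 46,  u[6] = 48,  u[7] = 24,  u[8] = 45,  u[9] = 10,  u[10] = 46.
Since u[10] = u[5] = 46, the sequence is eventually periodic: after a pre-period of length 4 it cycles with period 5.
For i ≥ 5, u[i] depends only on (i - 5) mod 5. (523 - 5) mod 5 = 3, so u[523] = u[8] = 45.

45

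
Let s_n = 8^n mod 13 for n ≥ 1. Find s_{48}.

1

s_1 = 8, s_2 = 12, s_3 = 5, s_4 = 1, s_5 = 8.
The sequence repeats with period 4.
(48 - 1) mod 4 = 3, so s_{48} = s_4 = 1.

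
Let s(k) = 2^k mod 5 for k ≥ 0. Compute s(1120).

Computing terms: s(0) = 1,  s(1) = 2,  s(2) = 4,  s(3) = 3,  s(4) = 1.
The sequence repeats with period 4.
So s(1120) = s(0 + ((1120-0) mod 4)) = s(0) = 1.

1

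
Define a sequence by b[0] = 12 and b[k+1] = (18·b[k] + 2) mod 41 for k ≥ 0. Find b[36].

13

b[0] = 12; b[1] = 13; b[2] = 31; b[3] = 27; b[4] = 37; b[5] = 12.
Since b[5] = b[0] = 12, the sequence is periodic with period 5.
So b[36] = b[0 + ((36-0) mod 5)] = b[1] = 13.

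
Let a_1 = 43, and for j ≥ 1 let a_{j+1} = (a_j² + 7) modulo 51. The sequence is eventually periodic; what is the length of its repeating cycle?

We have a_1 = 43, a_2 = 20, a_3 = 50, a_4 = 8, a_5 = 20.
Since a_5 = a_2 = 20, the sequence is eventually periodic: after a pre-period of length 1 it cycles with period 3.

3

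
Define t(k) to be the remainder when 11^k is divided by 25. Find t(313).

6

We have t(1) = 11; t(2) = 21; t(3) = 6; t(4) = 16; t(5) = 1; t(6) = 11.
The sequence repeats with period 5.
So t(313) = t(1 + ((313-1) mod 5)) = t(3) = 6.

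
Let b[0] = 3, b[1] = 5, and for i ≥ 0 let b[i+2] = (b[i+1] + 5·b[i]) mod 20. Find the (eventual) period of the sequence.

Listing terms: b[0] = 3; b[1] = 5; b[2] = 0; b[3] = 5; b[4] = 5; b[5] = 10; b[6] = 15; b[7] = 5; b[8] = 0.
Since (b[7], b[8]) = (b[1], b[2]) = (5, 0) (two consecutive terms determine the rest), the sequence is eventually periodic: after a pre-period of length 1 it cycles with period 6.

6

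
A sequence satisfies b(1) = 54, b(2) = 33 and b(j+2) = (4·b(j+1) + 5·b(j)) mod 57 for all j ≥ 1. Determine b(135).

b(1) = 54,  b(2) = 33,  b(3) = 3,  b(4) = 6,  b(5) = 39,  b(6) = 15,  b(7) = 27,  b(8) = 12,  b(9) = 12,  b(10) = 51,  b(11) = 36,  b(12) = 0,  b(13) = 9,  b(14) = 36,  b(15) = 18,  b(16) = 24,  b(17) = 15,  b(18) = 9,  b(19) = 54,  b(20) = 33.
Since (b(19), b(20)) = (b(1), b(2)) = (54, 33) (two consecutive terms determine the rest), the sequence is periodic with period 18.
So b(135) = b(1 + ((135-1) mod 18)) = b(9) = 12.

12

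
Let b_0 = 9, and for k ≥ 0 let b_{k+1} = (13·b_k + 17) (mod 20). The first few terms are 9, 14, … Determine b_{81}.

14

b_0 = 9, b_1 = 14, b_2 = 19, b_3 = 4, b_4 = 9.
The sequence repeats with period 4.
(81 - 0) mod 4 = 1, so b_{81} = b_1 = 14.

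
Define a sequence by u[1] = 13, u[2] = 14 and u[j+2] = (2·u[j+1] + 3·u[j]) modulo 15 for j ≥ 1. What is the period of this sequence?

Listing terms: u[1] = 13; u[2] = 14; u[3] = 7; u[4] = 11; u[5] = 13; u[6] = 14.
Since (u[5], u[6]) = (u[1], u[2]) = (13, 14) (two consecutive terms determine the rest), the sequence is periodic with period 4.

4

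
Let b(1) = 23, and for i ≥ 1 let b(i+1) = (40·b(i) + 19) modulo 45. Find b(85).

44

b(1) = 23, b(2) = 39, b(3) = 4, b(4) = 44, b(5) = 24, b(6) = 34, b(7) = 29, b(8) = 9, b(9) = 19, b(10) = 14, b(11) = 39.
Since b(11) = b(2) = 39, the sequence is eventually periodic: after a pre-period of length 1 it cycles with period 9.
For i ≥ 2, b(i) depends only on (i - 2) mod 9. (85 - 2) mod 9 = 2, so b(85) = b(4) = 44.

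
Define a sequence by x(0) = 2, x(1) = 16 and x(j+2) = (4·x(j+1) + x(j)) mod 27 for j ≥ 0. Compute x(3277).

x(0) = 2; x(1) = 16; x(2) = 12; x(3) = 10; x(4) = 25; x(5) = 2; x(6) = 6; x(7) = 26; x(8) = 2; x(9) = 7; x(10) = 3; x(11) = 19; x(12) = 25; x(13) = 11; x(14) = 15; x(15) = 17; x(16) = 2; x(17) = 25; x(18) = 21; x(19) = 1; x(20) = 25; x(21) = 20; x(22) = 24; x(23) = 8; x(24) = 2; x(25) = 16.
Since (x(24), x(25)) = (x(0), x(1)) = (2, 16) (two consecutive terms determine the rest), the sequence is periodic with period 24.
(3277 - 0) mod 24 = 13, so x(3277) = x(13) = 11.

11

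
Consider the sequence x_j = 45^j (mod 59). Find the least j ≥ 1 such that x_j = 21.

Computing terms: x_0 = 1,  x_1 = 45,  x_2 = 19,  x_3 = 29,  x_4 = 7,  x_5 = 20,  x_6 = 15,  x_7 = 26,  x_8 = 49,  x_9 = 22,  x_{10} = 46,  x_{11} = 5,  x_{12} = 48,  x_{13} = 36,  x_{14} = 27,  x_{15} = 35,  x_{16} = 41,  x_{17} = 16,  x_{18} = 12,  x_{19} = 9,  x_{20} = 51,  x_{21} = 53,  x_{22} = 25,  x_{23} = 4,  x_{24} = 3,  x_{25} = 17,  x_{26} = 57,  x_{27} = 28,  x_{28} = 21,  x_{29} = 1.
The sequence repeats with period 29.
The value 21 first appears (with j ≥ 1) at x_{28}.

28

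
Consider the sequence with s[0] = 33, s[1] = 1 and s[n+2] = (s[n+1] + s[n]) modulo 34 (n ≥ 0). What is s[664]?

We have s[0] = 33,  s[1] = 1,  s[2] = 0,  s[3] = 1,  s[4] = 1,  s[5] = 2,  s[6] = 3,  s[7] = 5,  s[8] = 8,  s[9] = 13,  s[10] = 21,  s[11] = 0,  s[12] = 21,  s[13] = 21,  s[14] = 8,  s[15] = 29,  s[16] = 3,  s[17] = 32,  s[18] = 1,  s[19] = 33,  s[20] = 0,  s[21] = 33,  s[22] = 33,  s[23] = 32,  s[24] = 31,  s[25] = 29,  s[26] = 26,  s[27] = 21,  s[28] = 13,  s[29] = 0,  s[30] = 13,  s[31] = 13,  s[32] = 26,  s[33] = 5,  s[34] = 31,  s[35] = 2,  s[36] = 33,  s[37] = 1.
Since (s[36], s[37]) = (s[0], s[1]) = (33, 1) (two consecutive terms determine the rest), the sequence is periodic with period 36.
(664 - 0) mod 36 = 16, so s[664] = s[16] = 3.

3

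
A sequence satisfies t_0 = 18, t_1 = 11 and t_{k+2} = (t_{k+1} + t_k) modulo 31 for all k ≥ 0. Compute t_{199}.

30

We have t_0 = 18, t_1 = 11, t_2 = 29, t_3 = 9, t_4 = 7, t_5 = 16, t_6 = 23, t_7 = 8, t_8 = 0, t_9 = 8, t_{10} = 8, t_{11} = 16, t_{12} = 24, t_{13} = 9, t_{14} = 2, t_{15} = 11, t_{16} = 13, t_{17} = 24, t_{18} = 6, t_{19} = 30, t_{20} = 5, t_{21} = 4, t_{22} = 9, t_{23} = 13, t_{24} = 22, t_{25} = 4, t_{26} = 26, t_{27} = 30, t_{28} = 25, t_{29} = 24, t_{30} = 18, t_{31} = 11.
Since (t_{30}, t_{31}) = (t_0, t_1) = (18, 11) (two consecutive terms determine the rest), the sequence is periodic with period 30.
(199 - 0) mod 30 = 19, so t_{199} = t_{19} = 30.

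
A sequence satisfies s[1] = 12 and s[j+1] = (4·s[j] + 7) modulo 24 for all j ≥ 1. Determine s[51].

11

Computing terms: s[1] = 12,  s[2] = 7,  s[3] = 11,  s[4] = 3,  s[5] = 19,  s[6] = 11.
Since s[6] = s[3] = 11, the sequence is eventually periodic: after a pre-period of length 2 it cycles with period 3.
For j ≥ 3, s[j] depends only on (j - 3) mod 3. (51 - 3) mod 3 = 0, so s[51] = s[3] = 11.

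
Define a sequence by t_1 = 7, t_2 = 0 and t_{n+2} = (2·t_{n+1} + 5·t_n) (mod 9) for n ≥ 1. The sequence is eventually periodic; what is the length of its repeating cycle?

Listing terms: t_1 = 7; t_2 = 0; t_3 = 8; t_4 = 7; t_5 = 0.
Since (t_4, t_5) = (t_1, t_2) = (7, 0) (two consecutive terms determine the rest), the sequence is periodic with period 3.

3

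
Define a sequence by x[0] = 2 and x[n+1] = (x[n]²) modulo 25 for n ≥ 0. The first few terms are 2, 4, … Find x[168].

11

x[0] = 2, x[1] = 4, x[2] = 16, x[3] = 6, x[4] = 11, x[5] = 21, x[6] = 16.
Since x[6] = x[2] = 16, the sequence is eventually periodic: after a pre-period of length 2 it cycles with period 4.
For n ≥ 2, x[n] depends only on (n - 2) mod 4. (168 - 2) mod 4 = 2, so x[168] = x[4] = 11.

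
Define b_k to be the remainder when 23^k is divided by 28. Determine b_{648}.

We have b_1 = 23,  b_2 = 25,  b_3 = 15,  b_4 = 9,  b_5 = 11,  b_6 = 1,  b_7 = 23.
The sequence repeats with period 6.
So b_{648} = b_{1 + ((648-1) mod 6)} = b_6 = 1.

1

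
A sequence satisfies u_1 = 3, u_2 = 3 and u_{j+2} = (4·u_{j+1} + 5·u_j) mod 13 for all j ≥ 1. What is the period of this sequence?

Computing terms: u_1 = 3, u_2 = 3, u_3 = 1, u_4 = 6, u_5 = 3, u_6 = 3.
Since (u_5, u_6) = (u_1, u_2) = (3, 3) (two consecutive terms determine the rest), the sequence is periodic with period 4.

4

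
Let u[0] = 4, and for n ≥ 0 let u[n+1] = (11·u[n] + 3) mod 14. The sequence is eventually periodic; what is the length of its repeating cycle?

6

Listing terms: u[0] = 4, u[1] = 5, u[2] = 2, u[3] = 11, u[4] = 12, u[5] = 9, u[6] = 4.
The sequence repeats with period 6.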